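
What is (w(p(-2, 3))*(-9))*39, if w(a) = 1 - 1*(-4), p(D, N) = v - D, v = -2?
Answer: -1755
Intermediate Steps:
p(D, N) = -2 - D
w(a) = 5 (w(a) = 1 + 4 = 5)
(w(p(-2, 3))*(-9))*39 = (5*(-9))*39 = -45*39 = -1755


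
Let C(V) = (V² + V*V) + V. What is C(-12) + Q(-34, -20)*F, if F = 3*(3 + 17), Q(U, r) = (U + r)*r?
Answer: 65076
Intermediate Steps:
Q(U, r) = r*(U + r)
C(V) = V + 2*V² (C(V) = (V² + V²) + V = 2*V² + V = V + 2*V²)
F = 60 (F = 3*20 = 60)
C(-12) + Q(-34, -20)*F = -12*(1 + 2*(-12)) - 20*(-34 - 20)*60 = -12*(1 - 24) - 20*(-54)*60 = -12*(-23) + 1080*60 = 276 + 64800 = 65076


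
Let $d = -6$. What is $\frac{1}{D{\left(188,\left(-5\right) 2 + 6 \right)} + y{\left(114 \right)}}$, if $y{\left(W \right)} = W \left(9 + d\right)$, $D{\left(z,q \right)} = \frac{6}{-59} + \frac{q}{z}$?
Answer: $\frac{2773}{948025} \approx 0.002925$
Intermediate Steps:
$D{\left(z,q \right)} = - \frac{6}{59} + \frac{q}{z}$ ($D{\left(z,q \right)} = 6 \left(- \frac{1}{59}\right) + \frac{q}{z} = - \frac{6}{59} + \frac{q}{z}$)
$y{\left(W \right)} = 3 W$ ($y{\left(W \right)} = W \left(9 - 6\right) = W 3 = 3 W$)
$\frac{1}{D{\left(188,\left(-5\right) 2 + 6 \right)} + y{\left(114 \right)}} = \frac{1}{\left(- \frac{6}{59} + \frac{\left(-5\right) 2 + 6}{188}\right) + 3 \cdot 114} = \frac{1}{\left(- \frac{6}{59} + \left(-10 + 6\right) \frac{1}{188}\right) + 342} = \frac{1}{\left(- \frac{6}{59} - \frac{1}{47}\right) + 342} = \frac{1}{- \frac{341}{2773} + 342} = \frac{1}{\frac{948025}{2773}} = \frac{2773}{948025}$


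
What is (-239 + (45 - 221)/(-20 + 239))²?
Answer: 2758035289/47961 ≈ 57506.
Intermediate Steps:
(-239 + (45 - 221)/(-20 + 239))² = (-239 - 176/219)² = (-52517/219)² = 2758035289/47961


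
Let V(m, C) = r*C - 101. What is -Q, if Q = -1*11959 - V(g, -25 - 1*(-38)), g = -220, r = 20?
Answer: 12118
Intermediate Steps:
V(m, C) = -101 + 20*C (V(m, C) = 20*C - 101 = -101 + 20*C)
Q = -12118 (Q = -1*11959 - (-101 + 20*(-25 - 1*(-38))) = -11959 - (-101 + 20*(-25 + 38)) = -11959 - (-101 + 20*13) = -11959 - (-101 + 260) = -11959 - 1*159 = -11959 - 159 = -12118)
-Q = -1*(-12118) = 12118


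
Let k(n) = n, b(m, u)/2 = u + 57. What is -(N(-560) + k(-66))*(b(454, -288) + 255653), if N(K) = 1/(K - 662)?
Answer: 20581919723/1222 ≈ 1.6843e+7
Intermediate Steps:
b(m, u) = 114 + 2*u (b(m, u) = 2*(u + 57) = 2*(57 + u) = 114 + 2*u)
N(K) = 1/(-662 + K)
-(N(-560) + k(-66))*(b(454, -288) + 255653) = -(1/(-662 - 560) - 66)*((114 + 2*(-288)) + 255653) = -(1/(-1222) - 66)*((114 - 576) + 255653) = -(-1/1222 - 66)*(-462 + 255653) = -(-80653)*255191/1222 = -1*(-20581919723/1222) = 20581919723/1222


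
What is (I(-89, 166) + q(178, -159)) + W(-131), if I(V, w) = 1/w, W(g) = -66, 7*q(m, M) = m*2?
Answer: -17589/1162 ≈ -15.137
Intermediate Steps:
q(m, M) = 2*m/7 (q(m, M) = (m*2)/7 = (2*m)/7 = 2*m/7)
(I(-89, 166) + q(178, -159)) + W(-131) = (1/166 + (2/7)*178) - 66 = (1/166 + 356/7) - 66 = 59103/1162 - 66 = -17589/1162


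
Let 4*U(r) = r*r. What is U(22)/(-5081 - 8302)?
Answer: -121/13383 ≈ -0.0090413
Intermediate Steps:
U(r) = r²/4 (U(r) = (r*r)/4 = r²/4)
U(22)/(-5081 - 8302) = ((¼)*22²)/(-5081 - 8302) = ((¼)*484)/(-13383) = 121*(-1/13383) = -121/13383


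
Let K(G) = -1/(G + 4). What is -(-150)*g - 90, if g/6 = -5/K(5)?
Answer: 40410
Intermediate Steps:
K(G) = -1/(4 + G)
g = 270 (g = 6*(-5/((-1/(4 + 5)))) = 6*(-5/((-1/9))) = 6*(-5/((-1*1/9))) = 6*(-5/(-1/9)) = 6*(-5*(-9)) = 6*45 = 270)
-(-150)*g - 90 = -(-150)*270 - 90 = -150*(-270) - 90 = 40500 - 90 = 40410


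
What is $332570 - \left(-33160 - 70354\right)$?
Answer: $436084$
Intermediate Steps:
$332570 - \left(-33160 - 70354\right) = 332570 - -103514 = 332570 + 103514 = 436084$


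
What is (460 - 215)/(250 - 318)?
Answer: -245/68 ≈ -3.6029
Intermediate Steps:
(460 - 215)/(250 - 318) = 245/(-68) = 245*(-1/68) = -245/68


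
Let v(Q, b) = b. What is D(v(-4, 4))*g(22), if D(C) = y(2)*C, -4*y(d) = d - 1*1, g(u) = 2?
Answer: -2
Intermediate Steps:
y(d) = ¼ - d/4 (y(d) = -(d - 1*1)/4 = -(d - 1)/4 = -(-1 + d)/4 = ¼ - d/4)
D(C) = -C/4 (D(C) = (¼ - ¼*2)*C = (¼ - ½)*C = -C/4)
D(v(-4, 4))*g(22) = -¼*4*2 = -1*2 = -2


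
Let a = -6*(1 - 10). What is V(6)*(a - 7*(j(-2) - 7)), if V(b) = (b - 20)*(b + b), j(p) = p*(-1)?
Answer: -14952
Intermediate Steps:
j(p) = -p
V(b) = 2*b*(-20 + b) (V(b) = (-20 + b)*(2*b) = 2*b*(-20 + b))
a = 54 (a = -6*(-9) = 54)
V(6)*(a - 7*(j(-2) - 7)) = (2*6*(-20 + 6))*(54 - 7*(-1*(-2) - 7)) = (2*6*(-14))*(54 - 7*(2 - 7)) = -168*(54 - 7*(-5)) = -168*(54 + 35) = -168*89 = -14952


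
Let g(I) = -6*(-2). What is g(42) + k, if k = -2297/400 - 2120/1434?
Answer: 1370651/286800 ≈ 4.7791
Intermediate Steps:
g(I) = 12
k = -2070949/286800 (k = -2297*1/400 - 2120*1/1434 = -2297/400 - 1060/717 = -2070949/286800 ≈ -7.2209)
g(42) + k = 12 - 2070949/286800 = 1370651/286800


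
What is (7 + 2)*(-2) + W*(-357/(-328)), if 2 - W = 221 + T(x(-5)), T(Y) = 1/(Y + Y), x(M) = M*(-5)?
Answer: -4204707/16400 ≈ -256.38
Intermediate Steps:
x(M) = -5*M
T(Y) = 1/(2*Y)
W = -10951/50 (W = 2 - (221 + 1/(2*((-5*(-5))))) = 2 - (221 + (½)/25) = 2 - (221 + (½)*(1/25)) = 2 - (221 + 1/50) = 2 - 1*11051/50 = 2 - 11051/50 = -10951/50 ≈ -219.02)
(7 + 2)*(-2) + W*(-357/(-328)) = (7 + 2)*(-2) - (-3909507)/(50*(-328)) = 9*(-2) - (-3909507)*(-1)/(50*328) = -18 - 10951/50*357/328 = -18 - 3909507/16400 = -4204707/16400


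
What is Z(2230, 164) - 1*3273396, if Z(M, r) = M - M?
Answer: -3273396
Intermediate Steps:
Z(M, r) = 0
Z(2230, 164) - 1*3273396 = 0 - 1*3273396 = 0 - 3273396 = -3273396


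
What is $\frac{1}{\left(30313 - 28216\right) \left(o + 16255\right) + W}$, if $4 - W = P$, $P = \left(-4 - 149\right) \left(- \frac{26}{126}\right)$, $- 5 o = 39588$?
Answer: $\frac{35}{611922508} \approx 5.7197 \cdot 10^{-8}$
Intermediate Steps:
$o = - \frac{39588}{5}$ ($o = \left(- \frac{1}{5}\right) 39588 = - \frac{39588}{5} \approx -7917.6$)
$P = \frac{221}{7}$ ($P = - 153 \left(\left(-26\right) \frac{1}{126}\right) = \left(-153\right) \left(- \frac{13}{63}\right) = \frac{221}{7} \approx 31.571$)
$W = - \frac{193}{7}$ ($W = 4 - \frac{221}{7} = - \frac{193}{7} \approx -27.571$)
$\frac{1}{\left(30313 - 28216\right) \left(o + 16255\right) + W} = \frac{1}{\left(30313 - 28216\right) \left(- \frac{39588}{5} + 16255\right) - \frac{193}{7}} = \frac{1}{2097 \cdot \frac{41687}{5} - \frac{193}{7}} = \frac{1}{\frac{87417639}{5} - \frac{193}{7}} = \frac{1}{\frac{611922508}{35}} = \frac{35}{611922508}$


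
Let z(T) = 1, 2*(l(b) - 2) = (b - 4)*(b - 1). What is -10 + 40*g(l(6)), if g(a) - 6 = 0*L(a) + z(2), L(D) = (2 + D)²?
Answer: 270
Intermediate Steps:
l(b) = 2 + (-1 + b)*(-4 + b)/2 (l(b) = 2 + ((b - 4)*(b - 1))/2 = 2 + ((-4 + b)*(-1 + b))/2 = 2 + ((-1 + b)*(-4 + b))/2 = 2 + (-1 + b)*(-4 + b)/2)
g(a) = 7 (g(a) = 6 + (0*(2 + a)² + 1) = 6 + (0 + 1) = 6 + 1 = 7)
-10 + 40*g(l(6)) = -10 + 40*7 = -10 + 280 = 270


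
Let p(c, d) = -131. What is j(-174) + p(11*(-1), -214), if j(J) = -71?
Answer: -202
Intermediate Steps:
j(-174) + p(11*(-1), -214) = -71 - 131 = -202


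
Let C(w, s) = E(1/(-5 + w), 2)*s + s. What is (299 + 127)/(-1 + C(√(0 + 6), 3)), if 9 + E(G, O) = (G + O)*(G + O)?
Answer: -305655/11327 + 21087*√6/22654 ≈ -24.705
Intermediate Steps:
E(G, O) = -9 + (G + O)² (E(G, O) = -9 + (G + O)*(G + O) = -9 + (G + O)²)
C(w, s) = s + s*(-9 + (2 + 1/(-5 + w))²) (C(w, s) = (-9 + (1/(-5 + w) + 2)²)*s + s = (-9 + (2 + 1/(-5 + w))²)*s + s = s*(-9 + (2 + 1/(-5 + w))²) + s = s + s*(-9 + (2 + 1/(-5 + w))²))
(299 + 127)/(-1 + C(√(0 + 6), 3)) = (299 + 127)/(-1 + (-8*3 + 3*(-9 + 2*√(0 + 6))²/(-5 + √(0 + 6))²)) = 426/(-1 + (-24 + 3*(-9 + 2*√6)²/(-5 + √6)²)) = 426/(-25 + 3*(-9 + 2*√6)²/(-5 + √6)²)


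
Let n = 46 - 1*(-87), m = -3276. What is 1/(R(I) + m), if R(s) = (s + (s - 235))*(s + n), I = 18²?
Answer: 1/185465 ≈ 5.3919e-6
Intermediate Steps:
I = 324
n = 133 (n = 46 + 87 = 133)
R(s) = (-235 + 2*s)*(133 + s) (R(s) = (s + (s - 235))*(s + 133) = (s + (-235 + s))*(133 + s) = (-235 + 2*s)*(133 + s))
1/(R(I) + m) = 1/((-31255 + 2*324² + 31*324) - 3276) = 1/((-31255 + 2*104976 + 10044) - 3276) = 1/((-31255 + 209952 + 10044) - 3276) = 1/(188741 - 3276) = 1/185465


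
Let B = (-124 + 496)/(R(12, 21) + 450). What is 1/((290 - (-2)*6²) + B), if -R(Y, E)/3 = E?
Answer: 129/46822 ≈ 0.0027551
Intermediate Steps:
R(Y, E) = -3*E
B = 124/129 (B = (-124 + 496)/(-3*21 + 450) = 372/(-63 + 450) = 372/387 = 372*(1/387) = 124/129 ≈ 0.96124)
1/((290 - (-2)*6²) + B) = 1/((290 - (-2)*6²) + 124/129) = 1/((290 - (-2)*36) + 124/129) = 1/((290 - 1*(-72)) + 124/129) = 1/((290 + 72) + 124/129) = 1/(362 + 124/129) = 1/(46822/129) = 129/46822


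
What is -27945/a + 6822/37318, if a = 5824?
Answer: -501560091/108670016 ≈ -4.6154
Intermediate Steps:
-27945/a + 6822/37318 = -27945/5824 + 6822/37318 = -27945*1/5824 + 6822*(1/37318) = -27945/5824 + 3411/18659 = -501560091/108670016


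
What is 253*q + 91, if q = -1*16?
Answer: -3957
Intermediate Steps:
q = -16
253*q + 91 = 253*(-16) + 91 = -4048 + 91 = -3957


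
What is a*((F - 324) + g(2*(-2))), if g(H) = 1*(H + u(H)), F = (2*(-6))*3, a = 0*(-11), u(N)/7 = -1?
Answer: 0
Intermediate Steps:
u(N) = -7 (u(N) = 7*(-1) = -7)
a = 0
F = -36 (F = -12*3 = -36)
g(H) = -7 + H (g(H) = 1*(H - 7) = 1*(-7 + H) = -7 + H)
a*((F - 324) + g(2*(-2))) = 0*((-36 - 324) + (-7 + 2*(-2))) = 0*(-360 + (-7 - 4)) = 0*(-360 - 11) = 0*(-371) = 0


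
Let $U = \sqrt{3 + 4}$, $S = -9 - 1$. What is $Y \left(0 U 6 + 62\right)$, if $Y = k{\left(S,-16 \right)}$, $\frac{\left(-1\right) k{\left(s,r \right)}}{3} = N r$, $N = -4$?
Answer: $-11904$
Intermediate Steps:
$S = -10$
$U = \sqrt{7} \approx 2.6458$
$k{\left(s,r \right)} = 12 r$ ($k{\left(s,r \right)} = - 3 \left(- 4 r\right) = 12 r$)
$Y = -192$ ($Y = 12 \left(-16\right) = -192$)
$Y \left(0 U 6 + 62\right) = - 192 \left(0 \sqrt{7} \cdot 6 + 62\right) = - 192 \left(0 \cdot 6 + 62\right) = - 192 \left(0 + 62\right) = \left(-192\right) 62 = -11904$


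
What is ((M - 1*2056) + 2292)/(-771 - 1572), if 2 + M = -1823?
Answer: 1589/2343 ≈ 0.67819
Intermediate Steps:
M = -1825 (M = -2 - 1823 = -1825)
((M - 1*2056) + 2292)/(-771 - 1572) = ((-1825 - 1*2056) + 2292)/(-771 - 1572) = ((-1825 - 2056) + 2292)/(-2343) = (-3881 + 2292)*(-1/2343) = -1589*(-1/2343) = 1589/2343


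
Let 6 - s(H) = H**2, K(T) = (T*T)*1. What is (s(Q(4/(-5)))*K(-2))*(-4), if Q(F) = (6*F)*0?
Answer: -96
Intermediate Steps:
K(T) = T**2 (K(T) = T**2*1 = T**2)
Q(F) = 0
s(H) = 6 - H**2
(s(Q(4/(-5)))*K(-2))*(-4) = ((6 - 1*0**2)*(-2)**2)*(-4) = ((6 - 1*0)*4)*(-4) = ((6 + 0)*4)*(-4) = (6*4)*(-4) = 24*(-4) = -96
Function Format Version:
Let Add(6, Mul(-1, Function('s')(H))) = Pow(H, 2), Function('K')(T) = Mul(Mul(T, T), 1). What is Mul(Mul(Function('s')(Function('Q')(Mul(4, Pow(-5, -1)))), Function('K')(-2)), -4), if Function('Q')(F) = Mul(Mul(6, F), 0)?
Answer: -96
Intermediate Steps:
Function('K')(T) = Pow(T, 2) (Function('K')(T) = Mul(Pow(T, 2), 1) = Pow(T, 2))
Function('Q')(F) = 0
Function('s')(H) = Add(6, Mul(-1, Pow(H, 2)))
Mul(Mul(Function('s')(Function('Q')(Mul(4, Pow(-5, -1)))), Function('K')(-2)), -4) = Mul(Mul(Add(6, Mul(-1, Pow(0, 2))), Pow(-2, 2)), -4) = Mul(Mul(Add(6, Mul(-1, 0)), 4), -4) = Mul(Mul(Add(6, 0), 4), -4) = Mul(Mul(6, 4), -4) = Mul(24, -4) = -96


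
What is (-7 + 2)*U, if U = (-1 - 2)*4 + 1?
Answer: 55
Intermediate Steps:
U = -11 (U = -3*4 + 1 = -12 + 1 = -11)
(-7 + 2)*U = (-7 + 2)*(-11) = -5*(-11) = 55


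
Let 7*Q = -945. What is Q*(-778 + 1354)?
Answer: -77760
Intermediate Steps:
Q = -135 (Q = (1/7)*(-945) = -135)
Q*(-778 + 1354) = -135*(-778 + 1354) = -135*576 = -77760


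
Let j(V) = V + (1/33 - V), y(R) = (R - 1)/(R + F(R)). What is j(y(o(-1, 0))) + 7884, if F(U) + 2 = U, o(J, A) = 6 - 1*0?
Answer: 260173/33 ≈ 7884.0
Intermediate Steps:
o(J, A) = 6 (o(J, A) = 6 + 0 = 6)
F(U) = -2 + U
y(R) = (-1 + R)/(-2 + 2*R) (y(R) = (R - 1)/(R + (-2 + R)) = (-1 + R)/(-2 + 2*R))
j(V) = 1/33 (j(V) = V + (1/33 - V) = 1/33)
j(y(o(-1, 0))) + 7884 = 1/33 + 7884 = 260173/33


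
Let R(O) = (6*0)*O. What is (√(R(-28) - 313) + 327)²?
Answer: (327 + I*√313)² ≈ 1.0662e+5 + 11570.0*I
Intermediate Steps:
R(O) = 0 (R(O) = 0*O = 0)
(√(R(-28) - 313) + 327)² = (√(0 - 313) + 327)² = (√(-313) + 327)² = (I*√313 + 327)² = (327 + I*√313)²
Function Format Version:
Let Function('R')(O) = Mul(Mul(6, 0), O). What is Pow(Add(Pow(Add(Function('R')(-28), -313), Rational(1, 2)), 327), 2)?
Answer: Pow(Add(327, Mul(I, Pow(313, Rational(1, 2)))), 2) ≈ Add(1.0662e+5, Mul(11570., I))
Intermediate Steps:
Function('R')(O) = 0 (Function('R')(O) = Mul(0, O) = 0)
Pow(Add(Pow(Add(Function('R')(-28), -313), Rational(1, 2)), 327), 2) = Pow(Add(Pow(Add(0, -313), Rational(1, 2)), 327), 2) = Pow(Add(Pow(-313, Rational(1, 2)), 327), 2) = Pow(Add(Mul(I, Pow(313, Rational(1, 2))), 327), 2) = Pow(Add(327, Mul(I, Pow(313, Rational(1, 2)))), 2)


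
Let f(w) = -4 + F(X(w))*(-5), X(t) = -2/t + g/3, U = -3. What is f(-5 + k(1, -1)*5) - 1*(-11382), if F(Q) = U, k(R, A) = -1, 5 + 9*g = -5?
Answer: 11393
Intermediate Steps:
g = -10/9 (g = -5/9 + (1/9)*(-5) = -5/9 - 5/9 = -10/9 ≈ -1.1111)
X(t) = -10/27 - 2/t (X(t) = -2/t - 10/9/3 = -2/t - 10/9*1/3 = -2/t - 10/27 = -10/27 - 2/t)
F(Q) = -3
f(w) = 11 (f(w) = -4 - 3*(-5) = -4 + 15 = 11)
f(-5 + k(1, -1)*5) - 1*(-11382) = 11 - 1*(-11382) = 11 + 11382 = 11393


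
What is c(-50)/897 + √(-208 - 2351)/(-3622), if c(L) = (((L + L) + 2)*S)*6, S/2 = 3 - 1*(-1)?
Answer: -1568/299 - I*√2559/3622 ≈ -5.2441 - 0.013966*I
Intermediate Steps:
S = 8 (S = 2*(3 - 1*(-1)) = 2*(3 + 1) = 2*4 = 8)
c(L) = 96 + 96*L (c(L) = (((L + L) + 2)*8)*6 = ((2*L + 2)*8)*6 = ((2 + 2*L)*8)*6 = (16 + 16*L)*6 = 96 + 96*L)
c(-50)/897 + √(-208 - 2351)/(-3622) = (96 + 96*(-50))/897 + √(-208 - 2351)/(-3622) = (96 - 4800)*(1/897) + √(-2559)*(-1/3622) = -4704*1/897 + (I*√2559)*(-1/3622) = -1568/299 - I*√2559/3622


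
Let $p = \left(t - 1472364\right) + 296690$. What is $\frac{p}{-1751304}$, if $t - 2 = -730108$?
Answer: $\frac{158815}{145942} \approx 1.0882$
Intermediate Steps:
$t = -730106$ ($t = 2 - 730108 = -730106$)
$p = -1905780$ ($p = \left(-730106 - 1472364\right) + 296690 = -2202470 + 296690 = -1905780$)
$\frac{p}{-1751304} = - \frac{1905780}{-1751304} = \left(-1905780\right) \left(- \frac{1}{1751304}\right) = \frac{158815}{145942}$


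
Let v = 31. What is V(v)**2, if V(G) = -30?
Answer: 900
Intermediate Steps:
V(v)**2 = (-30)**2 = 900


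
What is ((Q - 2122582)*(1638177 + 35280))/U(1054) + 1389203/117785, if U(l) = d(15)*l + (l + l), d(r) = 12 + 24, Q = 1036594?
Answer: -53514252805779626/1179381205 ≈ -4.5375e+7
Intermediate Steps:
d(r) = 36
U(l) = 38*l (U(l) = 36*l + (l + l) = 36*l + 2*l = 38*l)
((Q - 2122582)*(1638177 + 35280))/U(1054) + 1389203/117785 = ((1036594 - 2122582)*(1638177 + 35280))/((38*1054)) + 1389203/117785 = -1085988*1673457/40052 + 1389203*(1/117785) = -1817354220516*1/40052 + 1389203/117785 = -454338555129/10013 + 1389203/117785 = -53514252805779626/1179381205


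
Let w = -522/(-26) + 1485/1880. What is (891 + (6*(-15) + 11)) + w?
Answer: 4071053/4888 ≈ 832.87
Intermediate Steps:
w = 101997/4888 (w = -522*(-1/26) + 1485*(1/1880) = 261/13 + 297/376 = 101997/4888 ≈ 20.867)
(891 + (6*(-15) + 11)) + w = (891 + (6*(-15) + 11)) + 101997/4888 = (891 + (-90 + 11)) + 101997/4888 = (891 - 79) + 101997/4888 = 812 + 101997/4888 = 4071053/4888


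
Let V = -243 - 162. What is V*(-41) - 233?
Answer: 16372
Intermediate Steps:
V = -405
V*(-41) - 233 = -405*(-41) - 233 = 16605 - 233 = 16372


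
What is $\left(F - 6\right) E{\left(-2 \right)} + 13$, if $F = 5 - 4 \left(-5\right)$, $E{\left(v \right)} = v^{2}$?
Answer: $89$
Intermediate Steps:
$F = 25$ ($F = 5 - -20 = 5 + 20 = 25$)
$\left(F - 6\right) E{\left(-2 \right)} + 13 = \left(25 - 6\right) \left(-2\right)^{2} + 13 = 19 \cdot 4 + 13 = 76 + 13 = 89$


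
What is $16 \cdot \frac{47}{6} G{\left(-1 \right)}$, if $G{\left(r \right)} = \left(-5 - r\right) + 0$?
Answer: $- \frac{1504}{3} \approx -501.33$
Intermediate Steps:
$G{\left(r \right)} = -5 - r$
$16 \cdot \frac{47}{6} G{\left(-1 \right)} = 16 \cdot \frac{47}{6} \left(-5 - -1\right) = 16 \cdot 47 \cdot \frac{1}{6} \left(-5 + 1\right) = 16 \cdot \frac{47}{6} \left(-4\right) = \frac{376}{3} \left(-4\right) = - \frac{1504}{3}$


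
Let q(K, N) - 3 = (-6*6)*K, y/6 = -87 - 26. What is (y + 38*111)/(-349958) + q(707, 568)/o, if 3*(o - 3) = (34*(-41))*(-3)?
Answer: -4455513261/244445663 ≈ -18.227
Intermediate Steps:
y = -678 (y = 6*(-87 - 26) = 6*(-113) = -678)
q(K, N) = 3 - 36*K (q(K, N) = 3 + (-6*6)*K = 3 - 36*K)
o = 1397 (o = 3 + ((34*(-41))*(-3))/3 = 3 + (-1394*(-3))/3 = 3 + (⅓)*4182 = 3 + 1394 = 1397)
(y + 38*111)/(-349958) + q(707, 568)/o = (-678 + 38*111)/(-349958) + (3 - 36*707)/1397 = (-678 + 4218)*(-1/349958) + (3 - 25452)*(1/1397) = 3540*(-1/349958) - 25449*1/1397 = -1770/174979 - 25449/1397 = -4455513261/244445663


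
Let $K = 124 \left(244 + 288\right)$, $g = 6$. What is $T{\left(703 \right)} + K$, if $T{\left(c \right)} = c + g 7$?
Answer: $66713$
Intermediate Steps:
$T{\left(c \right)} = 42 + c$ ($T{\left(c \right)} = c + 6 \cdot 7 = c + 42 = 42 + c$)
$K = 65968$ ($K = 124 \cdot 532 = 65968$)
$T{\left(703 \right)} + K = \left(42 + 703\right) + 65968 = 745 + 65968 = 66713$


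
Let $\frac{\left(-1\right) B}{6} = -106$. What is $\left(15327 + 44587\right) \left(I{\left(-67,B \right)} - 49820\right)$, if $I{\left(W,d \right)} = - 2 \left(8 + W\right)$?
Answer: $-2977845628$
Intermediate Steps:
$B = 636$ ($B = \left(-6\right) \left(-106\right) = 636$)
$I{\left(W,d \right)} = -16 - 2 W$
$\left(15327 + 44587\right) \left(I{\left(-67,B \right)} - 49820\right) = \left(15327 + 44587\right) \left(\left(-16 - -134\right) - 49820\right) = 59914 \left(\left(-16 + 134\right) - 49820\right) = 59914 \left(118 - 49820\right) = 59914 \left(-49702\right) = -2977845628$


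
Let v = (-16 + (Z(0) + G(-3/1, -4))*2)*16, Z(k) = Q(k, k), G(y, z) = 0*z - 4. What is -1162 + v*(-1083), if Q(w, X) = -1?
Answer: 449366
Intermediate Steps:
G(y, z) = -4 (G(y, z) = 0 - 4 = -4)
Z(k) = -1
v = -416 (v = (-16 + (-1 - 4)*2)*16 = (-16 - 5*2)*16 = (-16 - 10)*16 = -26*16 = -416)
-1162 + v*(-1083) = -1162 - 416*(-1083) = -1162 + 450528 = 449366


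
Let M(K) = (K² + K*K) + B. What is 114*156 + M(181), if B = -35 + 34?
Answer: 83305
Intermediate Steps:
B = -1
M(K) = -1 + 2*K² (M(K) = (K² + K*K) - 1 = (K² + K²) - 1 = 2*K² - 1 = -1 + 2*K²)
114*156 + M(181) = 114*156 + (-1 + 2*181²) = 17784 + (-1 + 2*32761) = 17784 + (-1 + 65522) = 17784 + 65521 = 83305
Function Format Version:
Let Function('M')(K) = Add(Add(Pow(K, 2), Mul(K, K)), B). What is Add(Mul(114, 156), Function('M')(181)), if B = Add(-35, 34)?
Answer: 83305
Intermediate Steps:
B = -1
Function('M')(K) = Add(-1, Mul(2, Pow(K, 2))) (Function('M')(K) = Add(Add(Pow(K, 2), Mul(K, K)), -1) = Add(Add(Pow(K, 2), Pow(K, 2)), -1) = Add(Mul(2, Pow(K, 2)), -1) = Add(-1, Mul(2, Pow(K, 2))))
Add(Mul(114, 156), Function('M')(181)) = Add(Mul(114, 156), Add(-1, Mul(2, Pow(181, 2)))) = Add(17784, Add(-1, Mul(2, 32761))) = Add(17784, Add(-1, 65522)) = Add(17784, 65521) = 83305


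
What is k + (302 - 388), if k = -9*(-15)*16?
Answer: 2074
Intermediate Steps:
k = 2160 (k = 135*16 = 2160)
k + (302 - 388) = 2160 + (302 - 388) = 2160 - 86 = 2074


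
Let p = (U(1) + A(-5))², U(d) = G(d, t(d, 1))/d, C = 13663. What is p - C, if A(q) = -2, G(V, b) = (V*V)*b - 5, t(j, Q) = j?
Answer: -13627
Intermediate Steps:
G(V, b) = -5 + b*V² (G(V, b) = V²*b - 5 = b*V² - 5 = -5 + b*V²)
U(d) = (-5 + d³)/d (U(d) = (-5 + d*d²)/d = (-5 + d³)/d)
p = 36 (p = ((-5 + 1³)/1 - 2)² = (1*(-5 + 1) - 2)² = (1*(-4) - 2)² = (-4 - 2)² = (-6)² = 36)
p - C = 36 - 1*13663 = 36 - 13663 = -13627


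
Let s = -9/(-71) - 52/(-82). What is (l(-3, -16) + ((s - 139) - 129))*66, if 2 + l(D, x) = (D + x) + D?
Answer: -55954602/2911 ≈ -19222.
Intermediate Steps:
l(D, x) = -2 + x + 2*D (l(D, x) = -2 + ((D + x) + D) = -2 + (x + 2*D) = -2 + x + 2*D)
s = 2215/2911 (s = -9*(-1/71) - 52*(-1/82) = 9/71 + 26/41 = 2215/2911 ≈ 0.76091)
(l(-3, -16) + ((s - 139) - 129))*66 = ((-2 - 16 + 2*(-3)) + ((2215/2911 - 139) - 129))*66 = ((-2 - 16 - 6) + (-402414/2911 - 129))*66 = (-24 - 777933/2911)*66 = -847797/2911*66 = -55954602/2911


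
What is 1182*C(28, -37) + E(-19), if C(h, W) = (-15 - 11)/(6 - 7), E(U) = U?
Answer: 30713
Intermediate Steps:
C(h, W) = 26 (C(h, W) = -26/(-1) = -26*(-1) = 26)
1182*C(28, -37) + E(-19) = 1182*26 - 19 = 30732 - 19 = 30713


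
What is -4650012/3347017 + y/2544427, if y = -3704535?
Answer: -24230757705219/8516240424259 ≈ -2.8452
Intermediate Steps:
-4650012/3347017 + y/2544427 = -4650012/3347017 - 3704535/2544427 = -24230757705219/8516240424259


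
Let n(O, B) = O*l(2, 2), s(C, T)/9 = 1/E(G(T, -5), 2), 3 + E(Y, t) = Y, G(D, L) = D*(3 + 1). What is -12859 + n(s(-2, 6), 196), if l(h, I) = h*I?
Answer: -90001/7 ≈ -12857.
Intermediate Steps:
G(D, L) = 4*D (G(D, L) = D*4 = 4*D)
l(h, I) = I*h
E(Y, t) = -3 + Y
s(C, T) = 9/(-3 + 4*T)
n(O, B) = 4*O (n(O, B) = O*(2*2) = O*4 = 4*O)
-12859 + n(s(-2, 6), 196) = -12859 + 4*(9/(-3 + 4*6)) = -12859 + 4*(9/(-3 + 24)) = -12859 + 4*(9/21) = -12859 + 4*(9*(1/21)) = -12859 + 4*(3/7) = -12859 + 12/7 = -90001/7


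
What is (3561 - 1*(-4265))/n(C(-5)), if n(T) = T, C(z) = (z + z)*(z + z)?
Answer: 3913/50 ≈ 78.260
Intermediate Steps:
C(z) = 4*z² (C(z) = (2*z)*(2*z) = 4*z²)
(3561 - 1*(-4265))/n(C(-5)) = (3561 - 1*(-4265))/((4*(-5)²)) = (3561 + 4265)/((4*25)) = 7826/100 = 7826*(1/100) = 3913/50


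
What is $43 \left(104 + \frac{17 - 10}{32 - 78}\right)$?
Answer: $\frac{205411}{46} \approx 4465.5$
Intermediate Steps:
$43 \left(104 + \frac{17 - 10}{32 - 78}\right) = 43 \left(104 + \frac{7}{-46}\right) = 43 \left(104 + 7 \left(- \frac{1}{46}\right)\right) = 43 \left(104 - \frac{7}{46}\right) = 43 \cdot \frac{4777}{46} = \frac{205411}{46}$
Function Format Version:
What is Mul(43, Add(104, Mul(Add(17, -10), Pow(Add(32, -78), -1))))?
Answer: Rational(205411, 46) ≈ 4465.5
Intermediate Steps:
Mul(43, Add(104, Mul(Add(17, -10), Pow(Add(32, -78), -1)))) = Mul(43, Add(104, Mul(7, Pow(-46, -1)))) = Mul(43, Add(104, Mul(7, Rational(-1, 46)))) = Mul(43, Add(104, Rational(-7, 46))) = Mul(43, Rational(4777, 46)) = Rational(205411, 46)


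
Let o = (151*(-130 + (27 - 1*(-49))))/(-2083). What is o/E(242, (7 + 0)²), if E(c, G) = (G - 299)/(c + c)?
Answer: -1973268/260375 ≈ -7.5786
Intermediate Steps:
o = 8154/2083 (o = (151*(-130 + (27 + 49)))*(-1/2083) = (151*(-130 + 76))*(-1/2083) = (151*(-54))*(-1/2083) = -8154*(-1/2083) = 8154/2083 ≈ 3.9145)
E(c, G) = (-299 + G)/(2*c) (E(c, G) = (-299 + G)/((2*c)) = (-299 + G)*(1/(2*c)) = (-299 + G)/(2*c))
o/E(242, (7 + 0)²) = 8154/(2083*(((½)*(-299 + (7 + 0)²)/242))) = 8154/(2083*(((½)*(1/242)*(-299 + 7²)))) = 8154/(2083*(((½)*(1/242)*(-299 + 49)))) = 8154/(2083*(((½)*(1/242)*(-250)))) = 8154/(2083*(-125/242)) = (8154/2083)*(-242/125) = -1973268/260375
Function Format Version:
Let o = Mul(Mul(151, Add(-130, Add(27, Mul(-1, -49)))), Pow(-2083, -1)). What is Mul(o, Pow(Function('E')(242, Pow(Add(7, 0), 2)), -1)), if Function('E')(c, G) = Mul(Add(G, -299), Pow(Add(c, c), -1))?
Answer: Rational(-1973268, 260375) ≈ -7.5786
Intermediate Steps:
o = Rational(8154, 2083) (o = Mul(Mul(151, Add(-130, Add(27, 49))), Rational(-1, 2083)) = Mul(Mul(151, Add(-130, 76)), Rational(-1, 2083)) = Mul(Mul(151, -54), Rational(-1, 2083)) = Mul(-8154, Rational(-1, 2083)) = Rational(8154, 2083) ≈ 3.9145)
Function('E')(c, G) = Mul(Rational(1, 2), Pow(c, -1), Add(-299, G)) (Function('E')(c, G) = Mul(Add(-299, G), Pow(Mul(2, c), -1)) = Mul(Add(-299, G), Mul(Rational(1, 2), Pow(c, -1))) = Mul(Rational(1, 2), Pow(c, -1), Add(-299, G)))
Mul(o, Pow(Function('E')(242, Pow(Add(7, 0), 2)), -1)) = Mul(Rational(8154, 2083), Pow(Mul(Rational(1, 2), Pow(242, -1), Add(-299, Pow(Add(7, 0), 2))), -1)) = Mul(Rational(8154, 2083), Pow(Mul(Rational(1, 2), Rational(1, 242), Add(-299, Pow(7, 2))), -1)) = Mul(Rational(8154, 2083), Pow(Mul(Rational(1, 2), Rational(1, 242), Add(-299, 49)), -1)) = Mul(Rational(8154, 2083), Pow(Mul(Rational(1, 2), Rational(1, 242), -250), -1)) = Mul(Rational(8154, 2083), Pow(Rational(-125, 242), -1)) = Mul(Rational(8154, 2083), Rational(-242, 125)) = Rational(-1973268, 260375)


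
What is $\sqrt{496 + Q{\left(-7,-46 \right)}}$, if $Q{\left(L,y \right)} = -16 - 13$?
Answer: $\sqrt{467} \approx 21.61$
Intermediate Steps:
$Q{\left(L,y \right)} = -29$ ($Q{\left(L,y \right)} = -16 - 13 = -29$)
$\sqrt{496 + Q{\left(-7,-46 \right)}} = \sqrt{496 - 29} = \sqrt{467}$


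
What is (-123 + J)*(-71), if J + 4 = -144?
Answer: 19241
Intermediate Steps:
J = -148 (J = -4 - 144 = -148)
(-123 + J)*(-71) = (-123 - 148)*(-71) = -271*(-71) = 19241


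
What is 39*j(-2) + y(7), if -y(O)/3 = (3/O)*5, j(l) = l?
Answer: -591/7 ≈ -84.429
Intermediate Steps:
y(O) = -45/O (y(O) = -3*3/O*5 = -45/O)
39*j(-2) + y(7) = 39*(-2) - 45/7 = -78 - 45*⅐ = -78 - 45/7 = -591/7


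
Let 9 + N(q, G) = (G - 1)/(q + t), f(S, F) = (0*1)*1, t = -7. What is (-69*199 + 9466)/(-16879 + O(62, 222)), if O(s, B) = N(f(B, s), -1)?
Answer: 29855/118214 ≈ 0.25255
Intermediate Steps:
f(S, F) = 0 (f(S, F) = 0*1 = 0)
N(q, G) = -9 + (-1 + G)/(-7 + q) (N(q, G) = -9 + (G - 1)/(q - 7) = -9 + (-1 + G)/(-7 + q))
O(s, B) = -61/7 (O(s, B) = (62 - 1 - 9*0)/(-7 + 0) = (62 - 1 + 0)/(-7) = -1/7*61 = -61/7)
(-69*199 + 9466)/(-16879 + O(62, 222)) = (-69*199 + 9466)/(-16879 - 61/7) = (-13731 + 9466)/(-118214/7) = -4265*(-7/118214) = 29855/118214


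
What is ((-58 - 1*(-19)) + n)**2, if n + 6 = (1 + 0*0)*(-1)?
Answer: 2116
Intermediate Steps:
n = -7 (n = -6 + (1 + 0*0)*(-1) = -6 + (1 + 0)*(-1) = -6 + 1*(-1) = -6 - 1 = -7)
((-58 - 1*(-19)) + n)**2 = ((-58 - 1*(-19)) - 7)**2 = ((-58 + 19) - 7)**2 = (-39 - 7)**2 = (-46)**2 = 2116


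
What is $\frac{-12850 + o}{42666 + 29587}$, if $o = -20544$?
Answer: $- \frac{33394}{72253} \approx -0.46218$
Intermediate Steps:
$\frac{-12850 + o}{42666 + 29587} = \frac{-12850 - 20544}{42666 + 29587} = - \frac{33394}{72253}$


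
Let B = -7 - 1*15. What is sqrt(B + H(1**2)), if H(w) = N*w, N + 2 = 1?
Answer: I*sqrt(23) ≈ 4.7958*I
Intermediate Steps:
N = -1 (N = -2 + 1 = -1)
H(w) = -w
B = -22 (B = -7 - 15 = -22)
sqrt(B + H(1**2)) = sqrt(-22 - 1*1**2) = sqrt(-22 - 1*1) = sqrt(-22 - 1) = sqrt(-23) = I*sqrt(23)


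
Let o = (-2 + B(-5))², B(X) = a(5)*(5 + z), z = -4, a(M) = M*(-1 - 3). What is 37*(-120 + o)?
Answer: 13468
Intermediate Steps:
a(M) = -4*M (a(M) = M*(-4) = -4*M)
B(X) = -20 (B(X) = (-4*5)*(5 - 4) = -20*1 = -20)
o = 484 (o = (-2 - 20)² = (-22)² = 484)
37*(-120 + o) = 37*(-120 + 484) = 37*364 = 13468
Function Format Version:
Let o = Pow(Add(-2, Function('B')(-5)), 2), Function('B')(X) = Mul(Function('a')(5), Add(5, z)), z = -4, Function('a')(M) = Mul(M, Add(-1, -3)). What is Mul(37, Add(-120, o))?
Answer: 13468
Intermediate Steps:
Function('a')(M) = Mul(-4, M) (Function('a')(M) = Mul(M, -4) = Mul(-4, M))
Function('B')(X) = -20 (Function('B')(X) = Mul(Mul(-4, 5), Add(5, -4)) = Mul(-20, 1) = -20)
o = 484 (o = Pow(Add(-2, -20), 2) = Pow(-22, 2) = 484)
Mul(37, Add(-120, o)) = Mul(37, Add(-120, 484)) = Mul(37, 364) = 13468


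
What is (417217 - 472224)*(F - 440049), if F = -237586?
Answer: 37274668445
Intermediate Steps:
(417217 - 472224)*(F - 440049) = (417217 - 472224)*(-237586 - 440049) = -55007*(-677635) = 37274668445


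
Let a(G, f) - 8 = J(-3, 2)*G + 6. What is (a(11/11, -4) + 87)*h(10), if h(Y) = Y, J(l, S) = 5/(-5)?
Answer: 1000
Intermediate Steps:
J(l, S) = -1 (J(l, S) = 5*(-⅕) = -1)
a(G, f) = 14 - G (a(G, f) = 8 + (-G + 6) = 8 + (6 - G) = 14 - G)
(a(11/11, -4) + 87)*h(10) = ((14 - 11/11) + 87)*10 = ((14 - 1*1) + 87)*10 = ((14 - 1) + 87)*10 = (13 + 87)*10 = 100*10 = 1000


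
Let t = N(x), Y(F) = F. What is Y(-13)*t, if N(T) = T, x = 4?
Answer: -52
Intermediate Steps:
t = 4
Y(-13)*t = -13*4 = -52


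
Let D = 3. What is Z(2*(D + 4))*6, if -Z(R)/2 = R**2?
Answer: -2352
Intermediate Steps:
Z(R) = -2*R**2
Z(2*(D + 4))*6 = -2*4*(3 + 4)**2*6 = -2*(2*7)**2*6 = -2*14**2*6 = -2*196*6 = -392*6 = -2352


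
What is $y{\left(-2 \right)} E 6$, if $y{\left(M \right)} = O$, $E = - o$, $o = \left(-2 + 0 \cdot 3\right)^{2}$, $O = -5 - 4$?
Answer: $216$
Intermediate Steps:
$O = -9$
$o = 4$ ($o = \left(-2 + 0\right)^{2} = \left(-2\right)^{2} = 4$)
$E = -4$ ($E = \left(-1\right) 4 = -4$)
$y{\left(M \right)} = -9$
$y{\left(-2 \right)} E 6 = \left(-9\right) \left(-4\right) 6 = 36 \cdot 6 = 216$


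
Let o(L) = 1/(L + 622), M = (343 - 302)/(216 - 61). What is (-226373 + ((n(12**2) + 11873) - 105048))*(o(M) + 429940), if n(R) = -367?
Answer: -13266280998236925/96451 ≈ -1.3754e+11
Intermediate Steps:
M = 41/155 ≈ 0.26452
o(L) = 1/(622 + L)
(-226373 + ((n(12**2) + 11873) - 105048))*(o(M) + 429940) = (-226373 + ((-367 + 11873) - 105048))*(1/(622 + 41/155) + 429940) = (-226373 + (11506 - 105048))*(1/(96451/155) + 429940) = (-226373 - 93542)*(155/96451 + 429940) = -319915*41468143095/96451 = -13266280998236925/96451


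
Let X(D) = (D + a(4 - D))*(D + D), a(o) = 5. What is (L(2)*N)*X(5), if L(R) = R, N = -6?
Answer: -1200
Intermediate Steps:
X(D) = 2*D*(5 + D) (X(D) = (D + 5)*(D + D) = (5 + D)*(2*D) = 2*D*(5 + D))
(L(2)*N)*X(5) = (2*(-6))*(2*5*(5 + 5)) = -24*5*10 = -12*100 = -1200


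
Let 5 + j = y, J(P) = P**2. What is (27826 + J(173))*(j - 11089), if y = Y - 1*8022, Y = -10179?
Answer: -1691932725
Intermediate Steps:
y = -18201 (y = -10179 - 1*8022 = -10179 - 8022 = -18201)
j = -18206 (j = -5 - 18201 = -18206)
(27826 + J(173))*(j - 11089) = (27826 + 173**2)*(-18206 - 11089) = (27826 + 29929)*(-29295) = 57755*(-29295) = -1691932725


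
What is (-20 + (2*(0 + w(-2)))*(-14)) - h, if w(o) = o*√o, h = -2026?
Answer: 2006 + 56*I*√2 ≈ 2006.0 + 79.196*I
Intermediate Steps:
w(o) = o^(3/2)
(-20 + (2*(0 + w(-2)))*(-14)) - h = (-20 + (2*(0 + (-2)^(3/2)))*(-14)) - 1*(-2026) = (-20 + (2*(0 - 2*I*√2))*(-14)) + 2026 = (-20 + (2*(-2*I*√2))*(-14)) + 2026 = (-20 - 4*I*√2*(-14)) + 2026 = (-20 + 56*I*√2) + 2026 = 2006 + 56*I*√2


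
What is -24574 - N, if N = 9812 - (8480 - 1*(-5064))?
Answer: -20842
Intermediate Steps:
N = -3732 (N = 9812 - (8480 + 5064) = 9812 - 1*13544 = 9812 - 13544 = -3732)
-24574 - N = -24574 - 1*(-3732) = -24574 + 3732 = -20842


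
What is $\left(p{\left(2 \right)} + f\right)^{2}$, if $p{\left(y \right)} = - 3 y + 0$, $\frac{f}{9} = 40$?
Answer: $125316$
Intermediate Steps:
$f = 360$ ($f = 9 \cdot 40 = 360$)
$p{\left(y \right)} = - 3 y$
$\left(p{\left(2 \right)} + f\right)^{2} = \left(\left(-3\right) 2 + 360\right)^{2} = \left(-6 + 360\right)^{2} = 354^{2} = 125316$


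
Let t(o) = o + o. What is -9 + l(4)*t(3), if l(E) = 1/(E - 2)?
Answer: -6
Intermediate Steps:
l(E) = 1/(-2 + E)
t(o) = 2*o
-9 + l(4)*t(3) = -9 + (2*3)/(-2 + 4) = -9 + 6/2 = -9 + (½)*6 = -9 + 3 = -6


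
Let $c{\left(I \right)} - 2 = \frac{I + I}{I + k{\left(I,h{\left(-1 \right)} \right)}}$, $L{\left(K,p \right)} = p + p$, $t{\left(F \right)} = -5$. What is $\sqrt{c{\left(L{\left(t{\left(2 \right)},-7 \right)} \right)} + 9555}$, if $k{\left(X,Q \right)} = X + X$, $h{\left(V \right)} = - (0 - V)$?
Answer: $\frac{\sqrt{86019}}{3} \approx 97.763$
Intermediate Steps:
$h{\left(V \right)} = V$ ($h{\left(V \right)} = - \left(-1\right) V = V$)
$L{\left(K,p \right)} = 2 p$
$k{\left(X,Q \right)} = 2 X$
$c{\left(I \right)} = \frac{8}{3}$ ($c{\left(I \right)} = 2 + \frac{I + I}{I + 2 I} = 2 + \frac{2 I}{3 I} = 2 + 2 I \frac{1}{3 I} = 2 + \frac{2}{3} = \frac{8}{3}$)
$\sqrt{c{\left(L{\left(t{\left(2 \right)},-7 \right)} \right)} + 9555} = \sqrt{\frac{8}{3} + 9555} = \sqrt{\frac{28673}{3}} = \frac{\sqrt{86019}}{3}$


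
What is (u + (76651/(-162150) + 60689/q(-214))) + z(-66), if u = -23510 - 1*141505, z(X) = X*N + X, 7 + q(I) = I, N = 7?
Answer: -5942115897671/35835150 ≈ -1.6582e+5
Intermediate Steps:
q(I) = -7 + I
z(X) = 8*X (z(X) = X*7 + X = 7*X + X = 8*X)
u = -165015 (u = -23510 - 141505 = -165015)
(u + (76651/(-162150) + 60689/q(-214))) + z(-66) = (-165015 + (76651/(-162150) + 60689/(-7 - 214))) + 8*(-66) = (-165015 + (76651*(-1/162150) + 60689/(-221))) - 528 = (-165015 + (-76651/162150 + 60689*(-1/221))) - 528 = (-165015 + (-76651/162150 - 60689/221)) - 528 = (-165015 - 9857661221/35835150) - 528 = -5923194938471/35835150 - 528 = -5942115897671/35835150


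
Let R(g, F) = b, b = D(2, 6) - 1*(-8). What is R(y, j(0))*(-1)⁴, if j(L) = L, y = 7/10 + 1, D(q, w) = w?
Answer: 14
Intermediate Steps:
y = 17/10 (y = 7*(⅒) + 1 = 7/10 + 1 = 17/10 ≈ 1.7000)
b = 14 (b = 6 - 1*(-8) = 6 + 8 = 14)
R(g, F) = 14
R(y, j(0))*(-1)⁴ = 14*(-1)⁴ = 14*1 = 14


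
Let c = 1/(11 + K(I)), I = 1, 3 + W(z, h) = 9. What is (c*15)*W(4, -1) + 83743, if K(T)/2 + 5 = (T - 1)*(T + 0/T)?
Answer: 83833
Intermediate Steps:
W(z, h) = 6 (W(z, h) = -3 + 9 = 6)
K(T) = -10 + 2*T*(-1 + T) (K(T) = -10 + 2*((T - 1)*(T + 0/T)) = -10 + 2*((-1 + T)*(T + 0)) = -10 + 2*((-1 + T)*T) = -10 + 2*(T*(-1 + T)) = -10 + 2*T*(-1 + T))
c = 1 (c = 1/(11 + (-10 - 2*1 + 2*1²)) = 1/(11 + (-10 - 2 + 2*1)) = 1/(11 + (-10 - 2 + 2)) = 1/(11 - 10) = 1/1 = 1)
(c*15)*W(4, -1) + 83743 = (1*15)*6 + 83743 = 15*6 + 83743 = 90 + 83743 = 83833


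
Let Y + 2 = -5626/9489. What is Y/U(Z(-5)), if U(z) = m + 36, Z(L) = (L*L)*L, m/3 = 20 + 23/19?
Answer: -467476/17962677 ≈ -0.026025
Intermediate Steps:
m = 1209/19 (m = 3*(20 + 23/19) = 3*(403/19) = 1209/19 ≈ 63.632)
Z(L) = L**3 (Z(L) = L**2*L = L**3)
U(z) = 1893/19 (U(z) = 1209/19 + 36 = 1893/19)
Y = -24604/9489 (Y = -2 - 5626/9489 = -24604/9489 ≈ -2.5929)
Y/U(Z(-5)) = -24604/(9489*1893/19) = -24604/9489*19/1893 = -467476/17962677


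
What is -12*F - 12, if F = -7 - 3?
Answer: 108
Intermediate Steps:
F = -10
-12*F - 12 = -12*(-10) - 12 = 120 - 12 = 108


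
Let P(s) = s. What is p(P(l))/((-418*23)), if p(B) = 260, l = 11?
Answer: -130/4807 ≈ -0.027044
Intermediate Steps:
p(P(l))/((-418*23)) = 260/((-418*23)) = 260/(-9614) = 260*(-1/9614) = -130/4807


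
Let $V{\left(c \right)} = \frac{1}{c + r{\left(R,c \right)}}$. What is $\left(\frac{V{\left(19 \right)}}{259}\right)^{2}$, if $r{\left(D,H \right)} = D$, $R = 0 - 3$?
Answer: $\frac{1}{17172736} \approx 5.8232 \cdot 10^{-8}$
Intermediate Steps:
$R = -3$
$V{\left(c \right)} = \frac{1}{-3 + c}$ ($V{\left(c \right)} = \frac{1}{c - 3} = \frac{1}{-3 + c}$)
$\left(\frac{V{\left(19 \right)}}{259}\right)^{2} = \left(\frac{1}{\left(-3 + 19\right) 259}\right)^{2} = \left(\frac{1}{16} \cdot \frac{1}{259}\right)^{2} = \left(\frac{1}{4144}\right)^{2} = \frac{1}{17172736}$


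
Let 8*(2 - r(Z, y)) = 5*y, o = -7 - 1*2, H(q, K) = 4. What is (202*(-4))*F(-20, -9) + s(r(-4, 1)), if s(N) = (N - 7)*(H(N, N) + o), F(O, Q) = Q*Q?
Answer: -523359/8 ≈ -65420.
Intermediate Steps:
F(O, Q) = Q²
o = -9 (o = -7 - 2 = -9)
r(Z, y) = 2 - 5*y/8
s(N) = 35 - 5*N (s(N) = (N - 7)*(4 - 9) = (-7 + N)*(-5) = 35 - 5*N)
(202*(-4))*F(-20, -9) + s(r(-4, 1)) = (202*(-4))*(-9)² + (35 - 5*(2 - 5/8*1)) = -808*81 + (35 - 5*(2 - 5/8)) = -65448 + (35 - 5*11/8) = -65448 + (35 - 55/8) = -65448 + 225/8 = -523359/8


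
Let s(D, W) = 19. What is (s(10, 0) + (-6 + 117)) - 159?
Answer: -29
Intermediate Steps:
(s(10, 0) + (-6 + 117)) - 159 = (19 + (-6 + 117)) - 159 = (19 + 111) - 159 = 130 - 159 = -29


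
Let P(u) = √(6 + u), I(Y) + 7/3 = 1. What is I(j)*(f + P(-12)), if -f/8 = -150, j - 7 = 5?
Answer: -1600 - 4*I*√6/3 ≈ -1600.0 - 3.266*I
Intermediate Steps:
j = 12 (j = 7 + 5 = 12)
I(Y) = -4/3 (I(Y) = -7/3 + 1 = -4/3)
f = 1200 (f = -8*(-150) = 1200)
I(j)*(f + P(-12)) = -4*(1200 + √(6 - 12))/3 = -4*(1200 + √(-6))/3 = -4*(1200 + I*√6)/3 = -1600 - 4*I*√6/3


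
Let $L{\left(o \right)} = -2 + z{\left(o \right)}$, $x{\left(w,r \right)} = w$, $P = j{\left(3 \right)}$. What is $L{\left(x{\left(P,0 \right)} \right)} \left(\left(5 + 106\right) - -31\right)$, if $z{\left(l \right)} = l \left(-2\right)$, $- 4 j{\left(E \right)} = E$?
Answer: $-71$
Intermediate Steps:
$j{\left(E \right)} = - \frac{E}{4}$
$P = - \frac{3}{4}$ ($P = \left(- \frac{1}{4}\right) 3 = - \frac{3}{4} \approx -0.75$)
$z{\left(l \right)} = - 2 l$
$L{\left(o \right)} = -2 - 2 o$
$L{\left(x{\left(P,0 \right)} \right)} \left(\left(5 + 106\right) - -31\right) = \left(-2 - - \frac{3}{2}\right) \left(\left(5 + 106\right) - -31\right) = \left(-2 + \frac{3}{2}\right) \left(111 + 31\right) = \left(- \frac{1}{2}\right) 142 = -71$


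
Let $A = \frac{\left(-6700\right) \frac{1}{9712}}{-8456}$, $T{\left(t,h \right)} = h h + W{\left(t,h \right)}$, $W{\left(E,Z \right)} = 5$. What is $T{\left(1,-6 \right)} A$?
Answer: $\frac{68675}{20531168} \approx 0.0033449$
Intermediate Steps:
$T{\left(t,h \right)} = 5 + h^{2}$ ($T{\left(t,h \right)} = h h + 5 = h^{2} + 5 = 5 + h^{2}$)
$A = \frac{1675}{20531168}$ ($A = \left(-6700\right) \frac{1}{9712} \left(- \frac{1}{8456}\right) = \left(- \frac{1675}{2428}\right) \left(- \frac{1}{8456}\right) = \frac{1675}{20531168} \approx 8.1583 \cdot 10^{-5}$)
$T{\left(1,-6 \right)} A = \left(5 + \left(-6\right)^{2}\right) \frac{1675}{20531168} = \left(5 + 36\right) \frac{1675}{20531168} = 41 \cdot \frac{1675}{20531168} = \frac{68675}{20531168}$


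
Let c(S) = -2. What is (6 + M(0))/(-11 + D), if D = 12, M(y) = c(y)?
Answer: 4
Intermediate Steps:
M(y) = -2
(6 + M(0))/(-11 + D) = (6 - 2)/(-11 + 12) = 4/1 = 1*4 = 4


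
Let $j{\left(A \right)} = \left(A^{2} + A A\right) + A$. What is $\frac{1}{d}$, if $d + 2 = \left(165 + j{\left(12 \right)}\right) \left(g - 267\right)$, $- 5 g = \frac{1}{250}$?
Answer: $- \frac{250}{31039343} \approx -8.0543 \cdot 10^{-6}$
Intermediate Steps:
$j{\left(A \right)} = A + 2 A^{2}$ ($j{\left(A \right)} = \left(A^{2} + A^{2}\right) + A = 2 A^{2} + A = A + 2 A^{2}$)
$g = - \frac{1}{1250}$ ($g = - \frac{1}{5 \cdot 250} = \left(- \frac{1}{5}\right) \frac{1}{250} = - \frac{1}{1250} \approx -0.0008$)
$d = - \frac{31039343}{250}$ ($d = -2 + \left(165 + 12 \left(1 + 2 \cdot 12\right)\right) \left(- \frac{1}{1250} - 267\right) = -2 + \left(165 + 12 \left(1 + 24\right)\right) \left(- \frac{333751}{1250}\right) = -2 + \left(165 + 12 \cdot 25\right) \left(- \frac{333751}{1250}\right) = -2 + \left(165 + 300\right) \left(- \frac{333751}{1250}\right) = -2 + 465 \left(- \frac{333751}{1250}\right) = -2 - \frac{31038843}{250} = - \frac{31039343}{250} \approx -1.2416 \cdot 10^{5}$)
$\frac{1}{d} = \frac{1}{- \frac{31039343}{250}} = - \frac{250}{31039343}$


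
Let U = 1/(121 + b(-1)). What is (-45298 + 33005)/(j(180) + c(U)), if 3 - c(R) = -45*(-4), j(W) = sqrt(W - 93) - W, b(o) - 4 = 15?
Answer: 1462867/42454 + 12293*sqrt(87)/127362 ≈ 35.358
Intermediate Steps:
b(o) = 19 (b(o) = 4 + 15 = 19)
j(W) = sqrt(-93 + W) - W
U = 1/140 (U = 1/(121 + 19) = 1/140 ≈ 0.0071429)
c(R) = -177 (c(R) = 3 - (-45)*(-4) = 3 - 1*180 = 3 - 180 = -177)
(-45298 + 33005)/(j(180) + c(U)) = (-45298 + 33005)/((sqrt(-93 + 180) - 1*180) - 177) = -12293/((sqrt(87) - 180) - 177) = -12293/((-180 + sqrt(87)) - 177) = -12293/(-357 + sqrt(87))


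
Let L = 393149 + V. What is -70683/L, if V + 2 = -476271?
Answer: 23561/27708 ≈ 0.85033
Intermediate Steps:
V = -476273 (V = -2 - 476271 = -476273)
L = -83124 (L = 393149 - 476273 = -83124)
-70683/L = -70683/(-83124) = -70683*(-1/83124) = 23561/27708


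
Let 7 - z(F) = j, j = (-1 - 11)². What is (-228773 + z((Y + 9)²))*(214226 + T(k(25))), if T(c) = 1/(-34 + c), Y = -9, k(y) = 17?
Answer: -833653823310/17 ≈ -4.9038e+10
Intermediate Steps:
j = 144 (j = (-12)² = 144)
z(F) = -137 (z(F) = 7 - 1*144 = 7 - 144 = -137)
(-228773 + z((Y + 9)²))*(214226 + T(k(25))) = (-228773 - 137)*(214226 + 1/(-34 + 17)) = -228910*(214226 + 1/(-17)) = -228910*(214226 - 1/17) = -228910*3641841/17 = -833653823310/17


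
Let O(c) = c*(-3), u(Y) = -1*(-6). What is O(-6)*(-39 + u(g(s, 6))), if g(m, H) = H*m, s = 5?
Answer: -594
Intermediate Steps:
u(Y) = 6
O(c) = -3*c
O(-6)*(-39 + u(g(s, 6))) = (-3*(-6))*(-39 + 6) = 18*(-33) = -594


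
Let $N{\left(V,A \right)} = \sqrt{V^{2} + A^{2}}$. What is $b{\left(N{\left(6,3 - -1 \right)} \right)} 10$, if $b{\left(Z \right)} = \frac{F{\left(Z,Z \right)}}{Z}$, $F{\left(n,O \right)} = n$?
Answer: $10$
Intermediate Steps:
$N{\left(V,A \right)} = \sqrt{A^{2} + V^{2}}$
$b{\left(Z \right)} = 1$ ($b{\left(Z \right)} = \frac{Z}{Z} = 1$)
$b{\left(N{\left(6,3 - -1 \right)} \right)} 10 = 1 \cdot 10 = 10$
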